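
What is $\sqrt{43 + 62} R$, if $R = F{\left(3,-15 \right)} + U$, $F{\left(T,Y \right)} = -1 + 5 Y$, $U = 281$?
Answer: $205 \sqrt{105} \approx 2100.6$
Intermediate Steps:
$R = 205$ ($R = \left(-1 + 5 \left(-15\right)\right) + 281 = \left(-1 - 75\right) + 281 = -76 + 281 = 205$)
$\sqrt{43 + 62} R = \sqrt{43 + 62} \cdot 205 = \sqrt{105} \cdot 205 = 205 \sqrt{105}$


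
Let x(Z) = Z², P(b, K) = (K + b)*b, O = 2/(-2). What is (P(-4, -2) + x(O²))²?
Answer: 625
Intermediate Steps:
O = -1 (O = 2*(-½) = -1)
P(b, K) = b*(K + b)
(P(-4, -2) + x(O²))² = (-4*(-2 - 4) + ((-1)²)²)² = (-4*(-6) + 1²)² = (24 + 1)² = 25² = 625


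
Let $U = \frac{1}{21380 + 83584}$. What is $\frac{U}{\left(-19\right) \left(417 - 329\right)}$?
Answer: $- \frac{1}{175499808} \approx -5.698 \cdot 10^{-9}$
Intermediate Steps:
$U = \frac{1}{104964} \approx 9.5271 \cdot 10^{-6}$
$\frac{U}{\left(-19\right) \left(417 - 329\right)} = \frac{1}{104964 \left(- 19 \left(417 - 329\right)\right)} = \frac{1}{104964 \left(\left(-19\right) 88\right)} = \frac{1}{104964 \left(-1672\right)} = \frac{1}{104964} \left(- \frac{1}{1672}\right) = - \frac{1}{175499808}$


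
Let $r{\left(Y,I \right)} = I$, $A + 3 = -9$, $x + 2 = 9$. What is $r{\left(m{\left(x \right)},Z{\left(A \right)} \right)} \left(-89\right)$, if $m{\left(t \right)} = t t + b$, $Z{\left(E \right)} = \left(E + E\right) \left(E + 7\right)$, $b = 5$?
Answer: $-10680$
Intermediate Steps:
$x = 7$ ($x = -2 + 9 = 7$)
$A = -12$ ($A = -3 - 9 = -12$)
$Z{\left(E \right)} = 2 E \left(7 + E\right)$
$m{\left(t \right)} = 5 + t^{2}$ ($m{\left(t \right)} = t t + 5 = t^{2} + 5 = 5 + t^{2}$)
$r{\left(m{\left(x \right)},Z{\left(A \right)} \right)} \left(-89\right) = 2 \left(-12\right) \left(7 - 12\right) \left(-89\right) = 2 \left(-12\right) \left(-5\right) \left(-89\right) = 120 \left(-89\right) = -10680$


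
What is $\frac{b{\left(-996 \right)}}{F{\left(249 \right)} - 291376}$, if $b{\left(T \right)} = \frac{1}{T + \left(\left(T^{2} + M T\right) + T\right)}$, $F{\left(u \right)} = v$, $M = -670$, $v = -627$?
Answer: $- \frac{1}{483949420032} \approx -2.0663 \cdot 10^{-12}$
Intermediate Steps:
$F{\left(u \right)} = -627$
$b{\left(T \right)} = \frac{1}{T^{2} - 668 T}$ ($b{\left(T \right)} = \frac{1}{T + \left(\left(T^{2} - 670 T\right) + T\right)} = \frac{1}{T + \left(T^{2} - 669 T\right)} = \frac{1}{T^{2} - 668 T}$)
$\frac{b{\left(-996 \right)}}{F{\left(249 \right)} - 291376} = \frac{\frac{1}{-996} \frac{1}{-668 - 996}}{-627 - 291376} = \frac{\left(- \frac{1}{996}\right) \frac{1}{-1664}}{-292003} = \left(- \frac{1}{996}\right) \left(- \frac{1}{1664}\right) \left(- \frac{1}{292003}\right) = \frac{1}{1657344} \left(- \frac{1}{292003}\right) = - \frac{1}{483949420032}$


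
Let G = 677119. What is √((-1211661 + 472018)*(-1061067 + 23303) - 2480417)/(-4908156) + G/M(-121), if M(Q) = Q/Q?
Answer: 677119 - √767572397835/4908156 ≈ 6.7712e+5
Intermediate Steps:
M(Q) = 1
√((-1211661 + 472018)*(-1061067 + 23303) - 2480417)/(-4908156) + G/M(-121) = √((-1211661 + 472018)*(-1061067 + 23303) - 2480417)/(-4908156) + 677119/1 = √(-739643*(-1037764) - 2480417)*(-1/4908156) + 677119*1 = √(767574878252 - 2480417)*(-1/4908156) + 677119 = √767572397835*(-1/4908156) + 677119 = -√767572397835/4908156 + 677119 = 677119 - √767572397835/4908156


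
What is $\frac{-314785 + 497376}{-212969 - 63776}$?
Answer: $- \frac{182591}{276745} \approx -0.65978$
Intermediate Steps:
$\frac{-314785 + 497376}{-212969 - 63776} = \frac{182591}{-212969 + \left(-248476 + 184700\right)} = \frac{182591}{-212969 - 63776} = \frac{182591}{-276745} = 182591 \left(- \frac{1}{276745}\right) = - \frac{182591}{276745}$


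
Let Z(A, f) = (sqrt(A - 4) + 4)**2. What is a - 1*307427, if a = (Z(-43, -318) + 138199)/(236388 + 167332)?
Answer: -15514286284/50465 + I*sqrt(47)/50465 ≈ -3.0743e+5 + 0.00013585*I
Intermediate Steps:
Z(A, f) = (4 + sqrt(-4 + A))**2 (Z(A, f) = (sqrt(-4 + A) + 4)**2 = (4 + sqrt(-4 + A))**2)
a = 138199/403720 + (4 + I*sqrt(47))**2/403720 (a = ((4 + sqrt(-4 - 43))**2 + 138199)/(236388 + 167332) = ((4 + sqrt(-47))**2 + 138199)/403720 = ((4 + I*sqrt(47))**2 + 138199)*(1/403720) = (138199 + (4 + I*sqrt(47))**2)*(1/403720) = 138199/403720 + (4 + I*sqrt(47))**2/403720 ≈ 0.34224 + 0.00013585*I)
a - 1*307427 = (17271/50465 + I*sqrt(47)/50465) - 1*307427 = (17271/50465 + I*sqrt(47)/50465) - 307427 = -15514286284/50465 + I*sqrt(47)/50465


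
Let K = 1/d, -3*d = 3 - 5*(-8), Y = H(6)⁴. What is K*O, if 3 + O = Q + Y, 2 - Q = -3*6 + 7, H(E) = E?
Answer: -3918/43 ≈ -91.116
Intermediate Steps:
Q = 13 (Q = 2 - (-3*6 + 7) = 2 - (-18 + 7) = 2 - 1*(-11) = 2 + 11 = 13)
Y = 1296 (Y = 6⁴ = 1296)
d = -43/3 (d = -(3 - 5*(-8))/3 = -(3 + 40)/3 = -⅓*43 = -43/3 ≈ -14.333)
K = -3/43 (K = 1/(-43/3) = -3/43 ≈ -0.069767)
O = 1306 (O = -3 + (13 + 1296) = -3 + 1309 = 1306)
K*O = -3/43*1306 = -3918/43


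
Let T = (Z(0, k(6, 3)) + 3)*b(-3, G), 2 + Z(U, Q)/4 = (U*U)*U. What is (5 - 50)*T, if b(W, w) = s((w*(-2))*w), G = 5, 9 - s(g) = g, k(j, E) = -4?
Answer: 13275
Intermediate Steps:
s(g) = 9 - g
b(W, w) = 9 + 2*w² (b(W, w) = 9 - w*(-2)*w = 9 - (-2*w)*w = 9 - (-2)*w² = 9 + 2*w²)
Z(U, Q) = -8 + 4*U³ (Z(U, Q) = -8 + 4*((U*U)*U) = -8 + 4*(U²*U) = -8 + 4*U³)
T = -295 (T = ((-8 + 4*0³) + 3)*(9 + 2*5²) = ((-8 + 4*0) + 3)*(9 + 2*25) = ((-8 + 0) + 3)*(9 + 50) = (-8 + 3)*59 = -5*59 = -295)
(5 - 50)*T = (5 - 50)*(-295) = -45*(-295) = 13275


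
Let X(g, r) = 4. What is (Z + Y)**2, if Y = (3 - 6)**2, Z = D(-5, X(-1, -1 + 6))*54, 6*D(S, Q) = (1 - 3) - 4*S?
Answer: 29241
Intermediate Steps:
D(S, Q) = -1/3 - 2*S/3 (D(S, Q) = ((1 - 3) - 4*S)/6 = (-2 - 4*S)/6 = -1/3 - 2*S/3)
Z = 162 (Z = (-1/3 - 2/3*(-5))*54 = (-1/3 + 10/3)*54 = 3*54 = 162)
Y = 9 (Y = (-3)**2 = 9)
(Z + Y)**2 = (162 + 9)**2 = 171**2 = 29241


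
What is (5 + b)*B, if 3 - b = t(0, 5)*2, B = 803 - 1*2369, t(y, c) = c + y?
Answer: 3132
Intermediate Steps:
B = -1566 (B = 803 - 2369 = -1566)
b = -7 (b = 3 - (5 + 0)*2 = 3 - 5*2 = 3 - 1*10 = 3 - 10 = -7)
(5 + b)*B = (5 - 7)*(-1566) = -2*(-1566) = 3132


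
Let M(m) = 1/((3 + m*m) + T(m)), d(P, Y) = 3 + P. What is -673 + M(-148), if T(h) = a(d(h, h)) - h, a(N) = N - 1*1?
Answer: -14744756/21909 ≈ -673.00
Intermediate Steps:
a(N) = -1 + N (a(N) = N - 1 = -1 + N)
T(h) = 2 (T(h) = (-1 + (3 + h)) - h = (2 + h) - h = 2)
M(m) = 1/(5 + m²) (M(m) = 1/((3 + m*m) + 2) = 1/((3 + m²) + 2) = 1/(5 + m²))
-673 + M(-148) = -673 + 1/(5 + (-148)²) = -673 + 1/(5 + 21904) = -673 + 1/21909 = -14744756/21909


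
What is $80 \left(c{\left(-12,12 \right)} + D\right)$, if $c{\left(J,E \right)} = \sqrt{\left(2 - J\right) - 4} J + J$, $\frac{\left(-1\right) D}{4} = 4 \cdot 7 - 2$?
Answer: $-9280 - 960 \sqrt{10} \approx -12316.0$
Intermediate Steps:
$D = -104$ ($D = - 4 \left(4 \cdot 7 - 2\right) = - 4 \left(28 - 2\right) = \left(-4\right) 26 = -104$)
$c{\left(J,E \right)} = J + J \sqrt{-2 - J}$ ($c{\left(J,E \right)} = \sqrt{-2 - J} J + J = J \sqrt{-2 - J} + J = J + J \sqrt{-2 - J}$)
$80 \left(c{\left(-12,12 \right)} + D\right) = 80 \left(- 12 \left(1 + \sqrt{-2 - -12}\right) - 104\right) = 80 \left(- 12 \left(1 + \sqrt{-2 + 12}\right) - 104\right) = 80 \left(- 12 \left(1 + \sqrt{10}\right) - 104\right) = 80 \left(\left(-12 - 12 \sqrt{10}\right) - 104\right) = 80 \left(-116 - 12 \sqrt{10}\right) = -9280 - 960 \sqrt{10}$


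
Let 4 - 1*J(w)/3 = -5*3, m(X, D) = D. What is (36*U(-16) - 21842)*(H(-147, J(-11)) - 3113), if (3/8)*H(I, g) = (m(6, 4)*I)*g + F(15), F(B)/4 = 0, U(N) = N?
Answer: 2073418402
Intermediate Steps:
F(B) = 0 (F(B) = 4*0 = 0)
J(w) = 57 (J(w) = 12 - (-15)*3 = 12 - 3*(-15) = 12 + 45 = 57)
H(I, g) = 32*I*g/3 (H(I, g) = 8*((4*I)*g + 0)/3 = 8*(4*I*g + 0)/3 = 8*(4*I*g)/3 = 32*I*g/3)
(36*U(-16) - 21842)*(H(-147, J(-11)) - 3113) = (36*(-16) - 21842)*((32/3)*(-147)*57 - 3113) = (-576 - 21842)*(-89376 - 3113) = -22418*(-92489) = 2073418402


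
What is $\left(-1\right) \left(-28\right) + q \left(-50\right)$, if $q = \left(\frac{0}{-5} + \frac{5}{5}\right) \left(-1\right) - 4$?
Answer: $278$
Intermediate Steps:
$q = -5$ ($q = \left(0 \left(- \frac{1}{5}\right) + 5 \cdot \frac{1}{5}\right) \left(-1\right) - 4 = \left(0 + 1\right) \left(-1\right) - 4 = 1 \left(-1\right) - 4 = -1 - 4 = -5$)
$\left(-1\right) \left(-28\right) + q \left(-50\right) = \left(-1\right) \left(-28\right) - -250 = 28 + 250 = 278$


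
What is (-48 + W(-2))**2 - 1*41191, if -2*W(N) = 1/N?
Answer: -622575/16 ≈ -38911.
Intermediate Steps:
W(N) = -1/(2*N)
(-48 + W(-2))**2 - 1*41191 = (-48 - 1/2/(-2))**2 - 1*41191 = (-48 - 1/2*(-1/2))**2 - 41191 = (-48 + 1/4)**2 - 41191 = (-191/4)**2 - 41191 = 36481/16 - 41191 = -622575/16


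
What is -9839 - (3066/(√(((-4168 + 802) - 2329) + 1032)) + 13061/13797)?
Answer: -135761744/13797 + 3066*I*√4663/4663 ≈ -9840.0 + 44.899*I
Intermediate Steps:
-9839 - (3066/(√(((-4168 + 802) - 2329) + 1032)) + 13061/13797) = -9839 - (3066/(√((-3366 - 2329) + 1032)) + 13061*(1/13797)) = -9839 - (3066/(√(-5695 + 1032)) + 13061/13797) = -9839 - (3066/(√(-4663)) + 13061/13797) = -9839 - (3066/((I*√4663)) + 13061/13797) = -9839 - (3066*(-I*√4663/4663) + 13061/13797) = -9839 - (-3066*I*√4663/4663 + 13061/13797) = -9839 - (13061/13797 - 3066*I*√4663/4663) = -9839 + (-13061/13797 + 3066*I*√4663/4663) = -135761744/13797 + 3066*I*√4663/4663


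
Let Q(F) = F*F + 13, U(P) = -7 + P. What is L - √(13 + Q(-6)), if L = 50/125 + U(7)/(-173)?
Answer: ⅖ - √62 ≈ -7.4740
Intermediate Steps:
Q(F) = 13 + F² (Q(F) = F² + 13 = 13 + F²)
L = ⅖ (L = 50/125 + (-7 + 7)/(-173) = 50*(1/125) + 0*(-1/173) = ⅖ + 0 = ⅖ ≈ 0.40000)
L - √(13 + Q(-6)) = ⅖ - √(13 + (13 + (-6)²)) = ⅖ - √(13 + (13 + 36)) = ⅖ - √(13 + 49) = ⅖ - √62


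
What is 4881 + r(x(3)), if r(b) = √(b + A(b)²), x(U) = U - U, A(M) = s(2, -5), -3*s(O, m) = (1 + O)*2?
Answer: 4883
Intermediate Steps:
s(O, m) = -⅔ - 2*O/3 (s(O, m) = -(1 + O)*2/3 = -(2 + 2*O)/3 = -⅔ - 2*O/3)
A(M) = -2 (A(M) = -⅔ - ⅔*2 = -⅔ - 4/3 = -2)
x(U) = 0
r(b) = √(4 + b) (r(b) = √(b + (-2)²) = √(b + 4) = √(4 + b))
4881 + r(x(3)) = 4881 + √(4 + 0) = 4881 + √4 = 4881 + 2 = 4883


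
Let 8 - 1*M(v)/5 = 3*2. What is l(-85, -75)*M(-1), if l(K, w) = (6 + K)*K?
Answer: 67150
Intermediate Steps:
l(K, w) = K*(6 + K)
M(v) = 10 (M(v) = 40 - 15*2 = 40 - 5*6 = 40 - 30 = 10)
l(-85, -75)*M(-1) = -85*(6 - 85)*10 = -85*(-79)*10 = 6715*10 = 67150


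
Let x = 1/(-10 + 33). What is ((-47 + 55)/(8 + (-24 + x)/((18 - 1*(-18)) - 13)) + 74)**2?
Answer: 76521943876/13549761 ≈ 5647.5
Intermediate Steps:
x = 1/23 ≈ 0.043478
((-47 + 55)/(8 + (-24 + x)/((18 - 1*(-18)) - 13)) + 74)**2 = ((-47 + 55)/(8 + (-24 + 1/23)/((18 - 1*(-18)) - 13)) + 74)**2 = (8/(8 - 551/(23*((18 + 18) - 13))) + 74)**2 = (8/(8 - 551/(23*(36 - 13))) + 74)**2 = (8/(8 - 551/23/23) + 74)**2 = (8/(8 - 551/23*1/23) + 74)**2 = (8/(8 - 551/529) + 74)**2 = (8/(3681/529) + 74)**2 = (8*(529/3681) + 74)**2 = (4232/3681 + 74)**2 = (276626/3681)**2 = 76521943876/13549761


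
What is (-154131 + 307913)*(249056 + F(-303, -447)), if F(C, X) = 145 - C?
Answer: 38369224128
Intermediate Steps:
(-154131 + 307913)*(249056 + F(-303, -447)) = (-154131 + 307913)*(249056 + (145 - 1*(-303))) = 153782*(249056 + (145 + 303)) = 153782*(249056 + 448) = 153782*249504 = 38369224128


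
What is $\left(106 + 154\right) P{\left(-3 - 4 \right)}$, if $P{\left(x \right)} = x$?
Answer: $-1820$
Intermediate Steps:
$\left(106 + 154\right) P{\left(-3 - 4 \right)} = \left(106 + 154\right) \left(-3 - 4\right) = 260 \left(-7\right) = -1820$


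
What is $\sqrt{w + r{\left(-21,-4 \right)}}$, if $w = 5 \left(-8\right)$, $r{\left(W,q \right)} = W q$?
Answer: $2 \sqrt{11} \approx 6.6332$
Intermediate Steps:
$w = -40$
$\sqrt{w + r{\left(-21,-4 \right)}} = \sqrt{-40 - -84} = \sqrt{-40 + 84} = \sqrt{44} = 2 \sqrt{11}$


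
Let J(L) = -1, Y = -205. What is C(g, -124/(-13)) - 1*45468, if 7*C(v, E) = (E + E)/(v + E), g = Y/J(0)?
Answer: -887671516/19523 ≈ -45468.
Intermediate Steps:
g = 205 (g = -205/(-1) = -205*(-1) = 205)
C(v, E) = 2*E/(7*(E + v)) (C(v, E) = ((E + E)/(v + E))/7 = ((2*E)/(E + v))/7 = (2*E/(E + v))/7 = 2*E/(7*(E + v)))
C(g, -124/(-13)) - 1*45468 = 2*(-124/(-13))/(7*(-124/(-13) + 205)) - 1*45468 = 2*(-124*(-1/13))/(7*(-124*(-1/13) + 205)) - 45468 = (2/7)*(124/13)/(124/13 + 205) - 45468 = (2/7)*(124/13)/(2789/13) - 45468 = (2/7)*(124/13)*(13/2789) - 45468 = 248/19523 - 45468 = -887671516/19523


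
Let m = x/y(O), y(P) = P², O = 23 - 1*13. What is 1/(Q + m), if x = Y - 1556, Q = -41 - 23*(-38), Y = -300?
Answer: 25/20361 ≈ 0.0012278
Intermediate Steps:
Q = 833 (Q = -41 + 874 = 833)
O = 10 (O = 23 - 13 = 10)
x = -1856 (x = -300 - 1556 = -1856)
m = -464/25 (m = -1856/(10²) = -1856/100 = -1856*1/100 = -464/25 ≈ -18.560)
1/(Q + m) = 1/(833 - 464/25) = 1/(20361/25) = 25/20361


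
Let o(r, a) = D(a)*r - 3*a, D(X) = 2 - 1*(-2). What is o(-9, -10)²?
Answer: 36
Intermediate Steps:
D(X) = 4 (D(X) = 2 + 2 = 4)
o(r, a) = -3*a + 4*r (o(r, a) = 4*r - 3*a = -3*a + 4*r)
o(-9, -10)² = (-3*(-10) + 4*(-9))² = (30 - 36)² = (-6)² = 36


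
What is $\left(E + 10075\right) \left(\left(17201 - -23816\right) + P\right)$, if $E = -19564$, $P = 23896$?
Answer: $-615959457$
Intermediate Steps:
$\left(E + 10075\right) \left(\left(17201 - -23816\right) + P\right) = \left(-19564 + 10075\right) \left(\left(17201 - -23816\right) + 23896\right) = - 9489 \left(\left(17201 + 23816\right) + 23896\right) = - 9489 \left(41017 + 23896\right) = \left(-9489\right) 64913 = -615959457$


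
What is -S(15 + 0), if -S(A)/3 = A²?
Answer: 675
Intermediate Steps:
S(A) = -3*A²
-S(15 + 0) = -(-3)*(15 + 0)² = -(-3)*15² = -(-3)*225 = -1*(-675) = 675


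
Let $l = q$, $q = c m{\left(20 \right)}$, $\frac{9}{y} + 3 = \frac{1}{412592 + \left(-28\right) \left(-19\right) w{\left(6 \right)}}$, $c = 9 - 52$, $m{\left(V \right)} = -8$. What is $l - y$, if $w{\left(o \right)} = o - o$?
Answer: $\frac{429507928}{1237775} \approx 347.0$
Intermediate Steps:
$w{\left(o \right)} = 0$
$c = -43$ ($c = 9 - 52 = -43$)
$y = - \frac{3713328}{1237775}$ ($y = \frac{9}{-3 + \frac{1}{412592 + \left(-28\right) \left(-19\right) 0}} = \frac{9}{-3 + \frac{1}{412592 + 532 \cdot 0}} = \frac{9}{-3 + \frac{1}{412592 + 0}} = \frac{9}{-3 + \frac{1}{412592}} = \frac{9}{- \frac{1237775}{412592}} = 9 \left(- \frac{412592}{1237775}\right) = - \frac{3713328}{1237775} \approx -3.0$)
$q = 344$ ($q = \left(-43\right) \left(-8\right) = 344$)
$l = 344$
$l - y = 344 - - \frac{3713328}{1237775} = 344 + \frac{3713328}{1237775} = \frac{429507928}{1237775}$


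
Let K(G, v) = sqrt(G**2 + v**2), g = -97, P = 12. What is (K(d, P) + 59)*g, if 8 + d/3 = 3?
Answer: -5723 - 291*sqrt(41) ≈ -7586.3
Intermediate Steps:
d = -15 (d = -24 + 3*3 = -24 + 9 = -15)
(K(d, P) + 59)*g = (sqrt((-15)**2 + 12**2) + 59)*(-97) = (sqrt(225 + 144) + 59)*(-97) = (sqrt(369) + 59)*(-97) = (3*sqrt(41) + 59)*(-97) = (59 + 3*sqrt(41))*(-97) = -5723 - 291*sqrt(41)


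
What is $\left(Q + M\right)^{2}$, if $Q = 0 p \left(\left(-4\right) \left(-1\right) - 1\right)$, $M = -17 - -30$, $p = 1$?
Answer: $169$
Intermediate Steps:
$M = 13$ ($M = -17 + 30 = 13$)
$Q = 0$ ($Q = 0 \cdot 1 \left(\left(-4\right) \left(-1\right) - 1\right) = 0 \left(4 - 1\right) = 0 \cdot 3 = 0$)
$\left(Q + M\right)^{2} = \left(0 + 13\right)^{2} = 13^{2} = 169$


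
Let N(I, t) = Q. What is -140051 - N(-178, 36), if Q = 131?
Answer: -140182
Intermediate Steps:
N(I, t) = 131
-140051 - N(-178, 36) = -140051 - 1*131 = -140051 - 131 = -140182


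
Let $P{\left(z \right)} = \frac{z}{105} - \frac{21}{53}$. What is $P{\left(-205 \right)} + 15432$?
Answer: $\frac{17173202}{1113} \approx 15430.0$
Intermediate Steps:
$P{\left(z \right)} = - \frac{21}{53} + \frac{z}{105}$ ($P{\left(z \right)} = z \frac{1}{105} - \frac{21}{53} = \frac{z}{105} - \frac{21}{53} = - \frac{21}{53} + \frac{z}{105}$)
$P{\left(-205 \right)} + 15432 = \left(- \frac{21}{53} + \frac{1}{105} \left(-205\right)\right) + 15432 = \left(- \frac{21}{53} - \frac{41}{21}\right) + 15432 = - \frac{2614}{1113} + 15432 = \frac{17173202}{1113}$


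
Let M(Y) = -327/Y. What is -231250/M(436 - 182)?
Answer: 58737500/327 ≈ 1.7963e+5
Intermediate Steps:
-231250/M(436 - 182) = -231250/((-327/(436 - 182))) = -231250/((-327/254)) = -231250/((-327*1/254)) = -231250/(-327/254) = -231250*(-254/327) = 58737500/327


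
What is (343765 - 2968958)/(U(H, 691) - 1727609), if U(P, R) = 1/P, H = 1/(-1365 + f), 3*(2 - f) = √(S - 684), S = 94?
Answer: 20424983362182/13452048795823 - 7875579*I*√590/26904097591646 ≈ 1.5184 - 7.1103e-6*I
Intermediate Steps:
f = 2 - I*√590/3 (f = 2 - √(94 - 684)/3 = 2 - I*√590/3 ≈ 2.0 - 8.0966*I)
H = 1/(-1363 - I*√590/3) (H = 1/(-1365 + (2 - I*√590/3)) = 1/(-1363 - I*√590/3) ≈ -0.00073365 + 4.358e-6*I)
(343765 - 2968958)/(U(H, 691) - 1727609) = (343765 - 2968958)/(1/(-12267/16720511 + 3*I*√590/16720511) - 1727609) = -2625193/(-1727609 + 1/(-12267/16720511 + 3*I*√590/16720511))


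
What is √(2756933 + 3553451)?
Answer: 4*√394399 ≈ 2512.0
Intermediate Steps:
√(2756933 + 3553451) = √6310384 = 4*√394399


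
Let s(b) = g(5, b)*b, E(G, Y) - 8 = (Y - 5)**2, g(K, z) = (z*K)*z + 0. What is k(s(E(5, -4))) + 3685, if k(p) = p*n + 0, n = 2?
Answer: 7053375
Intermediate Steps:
g(K, z) = K*z**2 (g(K, z) = (K*z)*z + 0 = K*z**2 + 0 = K*z**2)
E(G, Y) = 8 + (-5 + Y)**2 (E(G, Y) = 8 + (Y - 5)**2 = 8 + (-5 + Y)**2)
s(b) = 5*b**3 (s(b) = (5*b**2)*b = 5*b**3)
k(p) = 2*p (k(p) = p*2 + 0 = 2*p + 0 = 2*p)
k(s(E(5, -4))) + 3685 = 2*(5*(8 + (-5 - 4)**2)**3) + 3685 = 2*(5*(8 + (-9)**2)**3) + 3685 = 2*(5*(8 + 81)**3) + 3685 = 2*(5*89**3) + 3685 = 2*(5*704969) + 3685 = 2*3524845 + 3685 = 7049690 + 3685 = 7053375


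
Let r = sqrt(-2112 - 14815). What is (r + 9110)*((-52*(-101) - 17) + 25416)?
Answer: 279230610 + 30651*I*sqrt(16927) ≈ 2.7923e+8 + 3.9878e+6*I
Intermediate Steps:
r = I*sqrt(16927) (r = sqrt(-16927) = I*sqrt(16927) ≈ 130.1*I)
(r + 9110)*((-52*(-101) - 17) + 25416) = (I*sqrt(16927) + 9110)*((-52*(-101) - 17) + 25416) = (9110 + I*sqrt(16927))*((5252 - 17) + 25416) = (9110 + I*sqrt(16927))*(5235 + 25416) = (9110 + I*sqrt(16927))*30651 = 279230610 + 30651*I*sqrt(16927)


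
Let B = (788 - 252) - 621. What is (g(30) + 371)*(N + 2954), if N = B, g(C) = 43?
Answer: 1187766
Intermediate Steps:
B = -85 (B = 536 - 621 = -85)
N = -85
(g(30) + 371)*(N + 2954) = (43 + 371)*(-85 + 2954) = 414*2869 = 1187766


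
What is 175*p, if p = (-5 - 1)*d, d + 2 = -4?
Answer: 6300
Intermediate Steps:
d = -6 (d = -2 - 4 = -6)
p = 36 (p = (-5 - 1)*(-6) = -6*(-6) = 36)
175*p = 175*36 = 6300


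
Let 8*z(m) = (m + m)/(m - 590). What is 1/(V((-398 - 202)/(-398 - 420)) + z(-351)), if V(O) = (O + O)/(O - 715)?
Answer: 219919228/20056197 ≈ 10.965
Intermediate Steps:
V(O) = 2*O/(-715 + O) (V(O) = (2*O)/(-715 + O) = 2*O/(-715 + O))
z(m) = m/(4*(-590 + m)) (z(m) = ((m + m)/(m - 590))/8 = ((2*m)/(-590 + m))/8 = (2*m/(-590 + m))/8 = m/(4*(-590 + m)))
1/(V((-398 - 202)/(-398 - 420)) + z(-351)) = 1/(2*((-398 - 202)/(-398 - 420))/(-715 + (-398 - 202)/(-398 - 420)) + (1/4)*(-351)/(-590 - 351)) = 1/(2*(-600/(-818))/(-715 - 600/(-818)) + (1/4)*(-351)/(-941)) = 1/(2*(-600*(-1/818))/(-715 - 600*(-1/818)) + (1/4)*(-351)*(-1/941)) = 1/(2*(300/409)/(-715 + 300/409) + 351/3764) = 1/(2*(300/409)/(-292135/409) + 351/3764) = 1/(2*(300/409)*(-409/292135) + 351/3764) = 1/(-120/58427 + 351/3764) = 1/(20056197/219919228) = 219919228/20056197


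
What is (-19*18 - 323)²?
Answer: 442225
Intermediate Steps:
(-19*18 - 323)² = (-342 - 323)² = (-665)² = 442225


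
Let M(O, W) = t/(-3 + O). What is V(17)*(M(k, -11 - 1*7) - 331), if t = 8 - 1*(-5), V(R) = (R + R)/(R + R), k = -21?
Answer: -7957/24 ≈ -331.54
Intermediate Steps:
V(R) = 1 (V(R) = (2*R)/((2*R)) = (2*R)*(1/(2*R)) = 1)
t = 13 (t = 8 + 5 = 13)
M(O, W) = 13/(-3 + O)
V(17)*(M(k, -11 - 1*7) - 331) = 1*(13/(-3 - 21) - 331) = 1*(13/(-24) - 331) = 1*(13*(-1/24) - 331) = 1*(-13/24 - 331) = 1*(-7957/24) = -7957/24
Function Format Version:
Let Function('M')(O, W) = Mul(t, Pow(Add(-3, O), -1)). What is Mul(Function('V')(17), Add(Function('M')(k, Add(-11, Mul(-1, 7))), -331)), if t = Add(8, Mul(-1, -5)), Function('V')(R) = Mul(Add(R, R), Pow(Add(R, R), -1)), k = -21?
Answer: Rational(-7957, 24) ≈ -331.54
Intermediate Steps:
Function('V')(R) = 1 (Function('V')(R) = Mul(Mul(2, R), Pow(Mul(2, R), -1)) = Mul(Mul(2, R), Mul(Rational(1, 2), Pow(R, -1))) = 1)
t = 13 (t = Add(8, 5) = 13)
Function('M')(O, W) = Mul(13, Pow(Add(-3, O), -1))
Mul(Function('V')(17), Add(Function('M')(k, Add(-11, Mul(-1, 7))), -331)) = Mul(1, Add(Mul(13, Pow(Add(-3, -21), -1)), -331)) = Mul(1, Add(Mul(13, Pow(-24, -1)), -331)) = Mul(1, Add(Mul(13, Rational(-1, 24)), -331)) = Mul(1, Add(Rational(-13, 24), -331)) = Mul(1, Rational(-7957, 24)) = Rational(-7957, 24)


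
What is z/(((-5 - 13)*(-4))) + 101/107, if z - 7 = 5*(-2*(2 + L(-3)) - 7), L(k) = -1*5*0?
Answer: 89/321 ≈ 0.27726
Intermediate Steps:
L(k) = 0 (L(k) = -5*0 = 0)
z = -48 (z = 7 + 5*(-2*(2 + 0) - 7) = 7 + 5*(-2*2 - 7) = 7 + 5*(-4 - 7) = 7 + 5*(-11) = 7 - 55 = -48)
z/(((-5 - 13)*(-4))) + 101/107 = -48*(-1/(4*(-5 - 13))) + 101/107 = -48/((-18*(-4))) + 101*(1/107) = -48/72 + 101/107 = -48*1/72 + 101/107 = -⅔ + 101/107 = 89/321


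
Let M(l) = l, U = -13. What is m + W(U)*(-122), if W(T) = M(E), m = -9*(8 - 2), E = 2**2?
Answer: -542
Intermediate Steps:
E = 4
m = -54 (m = -9*6 = -54)
W(T) = 4
m + W(U)*(-122) = -54 + 4*(-122) = -54 - 488 = -542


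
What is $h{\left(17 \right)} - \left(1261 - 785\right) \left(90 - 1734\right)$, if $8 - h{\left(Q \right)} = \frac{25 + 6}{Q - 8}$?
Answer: $\frac{7042937}{9} \approx 7.8255 \cdot 10^{5}$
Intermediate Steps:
$h{\left(Q \right)} = 8 - \frac{31}{-8 + Q}$ ($h{\left(Q \right)} = 8 - \frac{25 + 6}{Q - 8} = 8 - \frac{31}{-8 + Q}$)
$h{\left(17 \right)} - \left(1261 - 785\right) \left(90 - 1734\right) = \frac{-95 + 8 \cdot 17}{-8 + 17} - \left(1261 - 785\right) \left(90 - 1734\right) = \frac{-95 + 136}{9} - 476 \left(-1644\right) = \frac{1}{9} \cdot 41 - -782544 = \frac{41}{9} + 782544 = \frac{7042937}{9}$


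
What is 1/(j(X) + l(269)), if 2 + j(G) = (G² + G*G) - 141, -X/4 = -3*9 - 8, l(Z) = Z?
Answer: 1/39326 ≈ 2.5428e-5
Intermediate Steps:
X = 140 (X = -4*(-3*9 - 8) = -4*(-27 - 8) = -4*(-35) = 140)
j(G) = -143 + 2*G² (j(G) = -2 + ((G² + G*G) - 141) = -2 + ((G² + G²) - 141) = -2 + (2*G² - 141) = -2 + (-141 + 2*G²) = -143 + 2*G²)
1/(j(X) + l(269)) = 1/((-143 + 2*140²) + 269) = 1/((-143 + 2*19600) + 269) = 1/((-143 + 39200) + 269) = 1/(39057 + 269) = 1/39326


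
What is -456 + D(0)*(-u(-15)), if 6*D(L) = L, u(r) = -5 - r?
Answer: -456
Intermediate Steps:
D(L) = L/6
-456 + D(0)*(-u(-15)) = -456 + ((1/6)*0)*(-(-5 - 1*(-15))) = -456 + 0*(-(-5 + 15)) = -456 + 0*(-1*10) = -456 + 0*(-10) = -456 + 0 = -456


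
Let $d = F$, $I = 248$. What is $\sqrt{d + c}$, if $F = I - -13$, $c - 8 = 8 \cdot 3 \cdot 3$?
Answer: $\sqrt{341} \approx 18.466$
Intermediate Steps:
$c = 80$ ($c = 8 + 8 \cdot 3 \cdot 3 = 8 + 24 \cdot 3 = 8 + 72 = 80$)
$F = 261$ ($F = 248 - -13 = 248 + 13 = 261$)
$d = 261$
$\sqrt{d + c} = \sqrt{261 + 80} = \sqrt{341}$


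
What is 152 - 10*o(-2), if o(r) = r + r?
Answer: 192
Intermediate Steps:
o(r) = 2*r
152 - 10*o(-2) = 152 - 20*(-2) = 152 - 10*(-4) = 152 + 40 = 192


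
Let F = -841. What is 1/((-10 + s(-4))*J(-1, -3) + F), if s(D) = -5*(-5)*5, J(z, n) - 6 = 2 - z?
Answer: 1/194 ≈ 0.0051546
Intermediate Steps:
J(z, n) = 8 - z (J(z, n) = 6 + (2 - z) = 8 - z)
s(D) = 125 (s(D) = 25*5 = 125)
1/((-10 + s(-4))*J(-1, -3) + F) = 1/((-10 + 125)*(8 - 1*(-1)) - 841) = 1/(115*(8 + 1) - 841) = 1/(115*9 - 841) = 1/(1035 - 841) = 1/194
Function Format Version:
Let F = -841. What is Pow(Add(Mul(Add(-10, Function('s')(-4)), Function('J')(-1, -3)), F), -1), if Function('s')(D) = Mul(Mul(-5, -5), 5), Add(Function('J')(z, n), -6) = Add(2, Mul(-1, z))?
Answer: Rational(1, 194) ≈ 0.0051546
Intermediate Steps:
Function('J')(z, n) = Add(8, Mul(-1, z)) (Function('J')(z, n) = Add(6, Add(2, Mul(-1, z))) = Add(8, Mul(-1, z)))
Function('s')(D) = 125 (Function('s')(D) = Mul(25, 5) = 125)
Pow(Add(Mul(Add(-10, Function('s')(-4)), Function('J')(-1, -3)), F), -1) = Pow(Add(Mul(Add(-10, 125), Add(8, Mul(-1, -1))), -841), -1) = Pow(Add(Mul(115, Add(8, 1)), -841), -1) = Pow(Add(Mul(115, 9), -841), -1) = Pow(Add(1035, -841), -1) = Pow(194, -1) = Rational(1, 194)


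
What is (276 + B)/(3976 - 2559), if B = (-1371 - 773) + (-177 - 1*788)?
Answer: -2833/1417 ≈ -1.9993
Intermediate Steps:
B = -3109 (B = -2144 + (-177 - 788) = -2144 - 965 = -3109)
(276 + B)/(3976 - 2559) = (276 - 3109)/(3976 - 2559) = -2833/1417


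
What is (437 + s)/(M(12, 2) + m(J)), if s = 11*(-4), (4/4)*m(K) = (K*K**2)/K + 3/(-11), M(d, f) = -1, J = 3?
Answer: 4323/85 ≈ 50.859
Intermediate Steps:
m(K) = -3/11 + K**2 (m(K) = (K*K**2)/K + 3/(-11) = K**3/K + 3*(-1/11) = K**2 - 3/11 = -3/11 + K**2)
s = -44
(437 + s)/(M(12, 2) + m(J)) = (437 - 44)/(-1 + (-3/11 + 3**2)) = 393/(-1 + (-3/11 + 9)) = 393/(-1 + 96/11) = 393/(85/11) = 393*(11/85) = 4323/85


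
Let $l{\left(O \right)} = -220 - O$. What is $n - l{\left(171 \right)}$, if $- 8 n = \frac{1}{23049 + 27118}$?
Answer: $\frac{156922375}{401336} \approx 391.0$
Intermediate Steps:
$n = - \frac{1}{401336}$ ($n = - \frac{1}{8 \left(23049 + 27118\right)} = - \frac{1}{8 \cdot 50167} = \left(- \frac{1}{8}\right) \frac{1}{50167} = - \frac{1}{401336} \approx -2.4917 \cdot 10^{-6}$)
$n - l{\left(171 \right)} = - \frac{1}{401336} - \left(-220 - 171\right) = - \frac{1}{401336} - -391 = - \frac{1}{401336} + 391 = \frac{156922375}{401336}$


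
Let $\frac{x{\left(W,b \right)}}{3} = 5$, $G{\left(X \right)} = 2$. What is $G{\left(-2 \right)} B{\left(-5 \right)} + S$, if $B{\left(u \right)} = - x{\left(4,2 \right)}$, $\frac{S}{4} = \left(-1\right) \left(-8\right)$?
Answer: $2$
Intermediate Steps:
$S = 32$ ($S = 4 \left(\left(-1\right) \left(-8\right)\right) = 4 \cdot 8 = 32$)
$x{\left(W,b \right)} = 15$ ($x{\left(W,b \right)} = 3 \cdot 5 = 15$)
$B{\left(u \right)} = -15$ ($B{\left(u \right)} = \left(-1\right) 15 = -15$)
$G{\left(-2 \right)} B{\left(-5 \right)} + S = 2 \left(-15\right) + 32 = -30 + 32 = 2$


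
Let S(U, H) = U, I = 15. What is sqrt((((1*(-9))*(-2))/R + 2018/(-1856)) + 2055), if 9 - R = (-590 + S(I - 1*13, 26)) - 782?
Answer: 41*sqrt(125060894966)/319928 ≈ 45.320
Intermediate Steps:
R = 1379 (R = 9 - ((-590 + (15 - 1*13)) - 782) = 9 - ((-590 + (15 - 13)) - 782) = 9 - ((-590 + 2) - 782) = 9 - (-588 - 782) = 9 - 1*(-1370) = 9 + 1370 = 1379)
sqrt((((1*(-9))*(-2))/R + 2018/(-1856)) + 2055) = sqrt((((1*(-9))*(-2))/1379 + 2018/(-1856)) + 2055) = sqrt((-9*(-2)*(1/1379) + 2018*(-1/1856)) + 2055) = sqrt((18*(1/1379) - 1009/928) + 2055) = sqrt((18/1379 - 1009/928) + 2055) = sqrt(-1374707/1279712 + 2055) = sqrt(2628433453/1279712) = 41*sqrt(125060894966)/319928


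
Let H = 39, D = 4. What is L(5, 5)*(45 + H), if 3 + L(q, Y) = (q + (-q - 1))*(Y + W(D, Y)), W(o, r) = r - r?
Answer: -672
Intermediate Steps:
W(o, r) = 0
L(q, Y) = -3 - Y (L(q, Y) = -3 + (q + (-q - 1))*(Y + 0) = -3 + (q + (-1 - q))*Y = -3 - Y)
L(5, 5)*(45 + H) = (-3 - 1*5)*(45 + 39) = (-3 - 5)*84 = -8*84 = -672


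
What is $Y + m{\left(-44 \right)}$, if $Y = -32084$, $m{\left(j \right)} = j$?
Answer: $-32128$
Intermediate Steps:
$Y + m{\left(-44 \right)} = -32084 - 44 = -32128$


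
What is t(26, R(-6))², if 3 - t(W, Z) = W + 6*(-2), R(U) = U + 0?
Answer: 121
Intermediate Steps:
R(U) = U
t(W, Z) = 15 - W (t(W, Z) = 3 - (W + 6*(-2)) = 3 - (W - 12) = 3 - (-12 + W) = 3 + (12 - W) = 15 - W)
t(26, R(-6))² = (15 - 1*26)² = (15 - 26)² = (-11)² = 121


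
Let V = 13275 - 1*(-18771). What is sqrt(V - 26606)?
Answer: 8*sqrt(85) ≈ 73.756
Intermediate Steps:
V = 32046 (V = 13275 + 18771 = 32046)
sqrt(V - 26606) = sqrt(32046 - 26606) = sqrt(5440) = 8*sqrt(85)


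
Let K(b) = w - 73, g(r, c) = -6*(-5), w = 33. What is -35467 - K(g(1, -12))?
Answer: -35427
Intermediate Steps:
g(r, c) = 30
K(b) = -40 (K(b) = 33 - 73 = -40)
-35467 - K(g(1, -12)) = -35467 - 1*(-40) = -35467 + 40 = -35427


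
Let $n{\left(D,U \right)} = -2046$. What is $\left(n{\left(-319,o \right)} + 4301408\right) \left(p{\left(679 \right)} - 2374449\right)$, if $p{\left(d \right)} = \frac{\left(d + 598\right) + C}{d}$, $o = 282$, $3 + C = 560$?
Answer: $- \frac{990234606316342}{97} \approx -1.0209 \cdot 10^{13}$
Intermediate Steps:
$C = 557$ ($C = -3 + 560 = 557$)
$p{\left(d \right)} = \frac{1155 + d}{d}$ ($p{\left(d \right)} = \frac{\left(d + 598\right) + 557}{d} = \frac{\left(598 + d\right) + 557}{d} = \frac{1155 + d}{d}$)
$\left(n{\left(-319,o \right)} + 4301408\right) \left(p{\left(679 \right)} - 2374449\right) = \left(-2046 + 4301408\right) \left(\frac{1155 + 679}{679} - 2374449\right) = 4299362 \left(\frac{1}{679} \cdot 1834 - 2374449\right) = 4299362 \left(\frac{262}{97} - 2374449\right) = 4299362 \left(- \frac{230321291}{97}\right) = - \frac{990234606316342}{97}$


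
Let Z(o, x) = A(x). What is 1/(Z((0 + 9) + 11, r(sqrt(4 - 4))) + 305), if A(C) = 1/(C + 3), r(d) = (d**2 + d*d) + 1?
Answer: 4/1221 ≈ 0.0032760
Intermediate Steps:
r(d) = 1 + 2*d**2 (r(d) = (d**2 + d**2) + 1 = 2*d**2 + 1 = 1 + 2*d**2)
A(C) = 1/(3 + C)
Z(o, x) = 1/(3 + x)
1/(Z((0 + 9) + 11, r(sqrt(4 - 4))) + 305) = 1/(1/(3 + (1 + 2*(sqrt(4 - 4))**2)) + 305) = 1/(1/(3 + (1 + 2*(sqrt(0))**2)) + 305) = 1/(1/(3 + (1 + 2*0**2)) + 305) = 1/(1/(3 + (1 + 2*0)) + 305) = 1/(1/(3 + (1 + 0)) + 305) = 1/(1/(3 + 1) + 305) = 1/(1/4 + 305) = 1/(1221/4) = 4/1221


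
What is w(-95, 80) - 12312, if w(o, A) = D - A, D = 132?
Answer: -12260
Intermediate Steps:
w(o, A) = 132 - A
w(-95, 80) - 12312 = (132 - 1*80) - 12312 = (132 - 80) - 12312 = 52 - 12312 = -12260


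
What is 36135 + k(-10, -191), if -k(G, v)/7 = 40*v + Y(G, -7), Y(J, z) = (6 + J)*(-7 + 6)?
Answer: 89587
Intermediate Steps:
Y(J, z) = -6 - J (Y(J, z) = (6 + J)*(-1) = -6 - J)
k(G, v) = 42 - 280*v + 7*G (k(G, v) = -7*(40*v + (-6 - G)) = -7*(-6 - G + 40*v) = 42 - 280*v + 7*G)
36135 + k(-10, -191) = 36135 + (42 - 280*(-191) + 7*(-10)) = 36135 + (42 + 53480 - 70) = 36135 + 53452 = 89587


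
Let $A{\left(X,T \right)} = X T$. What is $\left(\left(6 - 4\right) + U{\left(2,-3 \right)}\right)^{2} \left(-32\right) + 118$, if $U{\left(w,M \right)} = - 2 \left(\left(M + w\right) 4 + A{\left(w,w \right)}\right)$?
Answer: $-10$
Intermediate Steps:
$A{\left(X,T \right)} = T X$
$U{\left(w,M \right)} = - 8 M - 8 w - 2 w^{2}$ ($U{\left(w,M \right)} = - 2 \left(\left(M + w\right) 4 + w w\right) = - 2 \left(\left(4 M + 4 w\right) + w^{2}\right) = - 2 \left(w^{2} + 4 M + 4 w\right) = - 8 M - 8 w - 2 w^{2}$)
$\left(\left(6 - 4\right) + U{\left(2,-3 \right)}\right)^{2} \left(-32\right) + 118 = \left(\left(6 - 4\right) - \left(-8 + 8\right)\right)^{2} \left(-32\right) + 118 = \left(\left(6 - 4\right) - 0\right)^{2} \left(-32\right) + 118 = \left(2 - 0\right)^{2} \left(-32\right) + 118 = \left(2 + 0\right)^{2} \left(-32\right) + 118 = 2^{2} \left(-32\right) + 118 = 4 \left(-32\right) + 118 = -128 + 118 = -10$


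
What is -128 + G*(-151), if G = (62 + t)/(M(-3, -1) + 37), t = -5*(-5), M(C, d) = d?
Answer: -5915/12 ≈ -492.92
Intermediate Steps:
t = 25
G = 29/12 (G = (62 + 25)/(-1 + 37) = 87/36 = 87*(1/36) = 29/12 ≈ 2.4167)
-128 + G*(-151) = -128 + (29/12)*(-151) = -128 - 4379/12 = -5915/12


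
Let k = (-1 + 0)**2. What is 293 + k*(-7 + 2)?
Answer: 288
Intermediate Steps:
k = 1 (k = (-1)**2 = 1)
293 + k*(-7 + 2) = 293 + 1*(-7 + 2) = 293 + 1*(-5) = 293 - 5 = 288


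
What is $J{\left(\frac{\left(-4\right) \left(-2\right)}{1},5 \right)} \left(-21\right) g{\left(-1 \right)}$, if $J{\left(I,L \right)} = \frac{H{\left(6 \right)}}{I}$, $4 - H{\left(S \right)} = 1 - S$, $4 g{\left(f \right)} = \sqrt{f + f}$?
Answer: $- \frac{189 i \sqrt{2}}{32} \approx - 8.3527 i$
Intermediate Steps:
$g{\left(f \right)} = \frac{\sqrt{2} \sqrt{f}}{4}$ ($g{\left(f \right)} = \frac{\sqrt{f + f}}{4} = \frac{\sqrt{2 f}}{4} = \frac{\sqrt{2} \sqrt{f}}{4}$)
$H{\left(S \right)} = 3 + S$ ($H{\left(S \right)} = 4 - \left(1 - S\right) = 4 + \left(-1 + S\right) = 3 + S$)
$J{\left(I,L \right)} = \frac{9}{I}$ ($J{\left(I,L \right)} = \frac{3 + 6}{I} = \frac{9}{I}$)
$J{\left(\frac{\left(-4\right) \left(-2\right)}{1},5 \right)} \left(-21\right) g{\left(-1 \right)} = \frac{9}{\left(-4\right) \left(-2\right) 1^{-1}} \left(-21\right) \frac{\sqrt{2} \sqrt{-1}}{4} = \frac{9}{8 \cdot 1} \left(-21\right) \frac{\sqrt{2} i}{4} = \frac{9}{8} \left(-21\right) \frac{i \sqrt{2}}{4} = - \frac{189 \frac{i \sqrt{2}}{4}}{8} = - \frac{189 i \sqrt{2}}{32}$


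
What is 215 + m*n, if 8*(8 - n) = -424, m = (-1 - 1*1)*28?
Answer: -3201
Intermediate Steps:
m = -56 (m = (-1 - 1)*28 = -2*28 = -56)
n = 61 (n = 8 - ⅛*(-424) = 8 + 53 = 61)
215 + m*n = 215 - 56*61 = 215 - 3416 = -3201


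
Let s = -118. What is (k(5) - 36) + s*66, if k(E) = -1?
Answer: -7825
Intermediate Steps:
(k(5) - 36) + s*66 = (-1 - 36) - 118*66 = -37 - 7788 = -7825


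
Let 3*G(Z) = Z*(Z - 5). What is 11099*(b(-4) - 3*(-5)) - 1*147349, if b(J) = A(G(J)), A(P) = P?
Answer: 152324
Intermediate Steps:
G(Z) = Z*(-5 + Z)/3 (G(Z) = (Z*(Z - 5))/3 = (Z*(-5 + Z))/3 = Z*(-5 + Z)/3)
b(J) = J*(-5 + J)/3
11099*(b(-4) - 3*(-5)) - 1*147349 = 11099*((⅓)*(-4)*(-5 - 4) - 3*(-5)) - 1*147349 = 11099*((⅓)*(-4)*(-9) + 15) - 147349 = 11099*(12 + 15) - 147349 = 11099*27 - 147349 = 299673 - 147349 = 152324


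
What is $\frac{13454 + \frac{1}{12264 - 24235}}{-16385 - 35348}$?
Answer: $- \frac{161057833}{619295743} \approx -0.26007$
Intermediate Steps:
$\frac{13454 + \frac{1}{12264 - 24235}}{-16385 - 35348} = \frac{13454 + \frac{1}{-11971}}{-51733} = \left(13454 - \frac{1}{11971}\right) \left(- \frac{1}{51733}\right) = \frac{161057833}{11971} \left(- \frac{1}{51733}\right) = - \frac{161057833}{619295743}$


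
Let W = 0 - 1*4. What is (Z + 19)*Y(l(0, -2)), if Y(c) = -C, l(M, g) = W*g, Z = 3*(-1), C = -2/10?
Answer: 16/5 ≈ 3.2000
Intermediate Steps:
W = -4 (W = 0 - 4 = -4)
C = -⅕ (C = -2*⅒ = -⅕ ≈ -0.20000)
Z = -3
l(M, g) = -4*g
Y(c) = ⅕ (Y(c) = -1*(-⅕) = ⅕)
(Z + 19)*Y(l(0, -2)) = (-3 + 19)*(⅕) = 16*(⅕) = 16/5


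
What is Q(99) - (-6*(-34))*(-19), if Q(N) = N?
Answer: 3975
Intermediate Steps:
Q(99) - (-6*(-34))*(-19) = 99 - (-6*(-34))*(-19) = 99 - 204*(-19) = 99 - 1*(-3876) = 99 + 3876 = 3975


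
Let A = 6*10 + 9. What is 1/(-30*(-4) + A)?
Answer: 1/189 ≈ 0.0052910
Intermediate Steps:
A = 69 (A = 60 + 9 = 69)
1/(-30*(-4) + A) = 1/(-30*(-4) + 69) = 1/(120 + 69) = 1/189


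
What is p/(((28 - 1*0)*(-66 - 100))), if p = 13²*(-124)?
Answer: 5239/1162 ≈ 4.5086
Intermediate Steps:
p = -20956 (p = 169*(-124) = -20956)
p/(((28 - 1*0)*(-66 - 100))) = -20956*1/((-66 - 100)*(28 - 1*0)) = -20956*(-1/(166*(28 + 0))) = -20956/(28*(-166)) = -20956/(-4648) = -20956*(-1/4648) = 5239/1162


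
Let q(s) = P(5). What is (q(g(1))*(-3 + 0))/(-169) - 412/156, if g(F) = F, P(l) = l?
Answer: -1294/507 ≈ -2.5523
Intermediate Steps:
q(s) = 5
(q(g(1))*(-3 + 0))/(-169) - 412/156 = (5*(-3 + 0))/(-169) - 412/156 = (5*(-3))*(-1/169) - 412*1/156 = -15*(-1/169) - 103/39 = 15/169 - 103/39 = -1294/507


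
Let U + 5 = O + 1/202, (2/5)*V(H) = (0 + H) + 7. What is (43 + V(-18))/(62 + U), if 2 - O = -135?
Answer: 3131/39189 ≈ 0.079895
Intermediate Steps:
O = 137 (O = 2 - 1*(-135) = 2 + 135 = 137)
V(H) = 35/2 + 5*H/2 (V(H) = 5*((0 + H) + 7)/2 = 5*(H + 7)/2 = 5*(7 + H)/2 = 35/2 + 5*H/2)
U = 26665/202 (U = -5 + (137 + 1/202) = -5 + 27675/202 = 26665/202 ≈ 132.00)
(43 + V(-18))/(62 + U) = (43 + (35/2 + (5/2)*(-18)))/(62 + 26665/202) = (43 + (35/2 - 45))/(39189/202) = (43 - 55/2)*(202/39189) = (31/2)*(202/39189) = 3131/39189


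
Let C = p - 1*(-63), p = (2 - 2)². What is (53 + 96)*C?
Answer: 9387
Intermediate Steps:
p = 0 (p = 0² = 0)
C = 63 (C = 0 - 1*(-63) = 0 + 63 = 63)
(53 + 96)*C = (53 + 96)*63 = 149*63 = 9387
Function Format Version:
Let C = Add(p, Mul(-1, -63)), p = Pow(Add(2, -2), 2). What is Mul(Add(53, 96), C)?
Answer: 9387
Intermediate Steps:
p = 0 (p = Pow(0, 2) = 0)
C = 63 (C = Add(0, Mul(-1, -63)) = Add(0, 63) = 63)
Mul(Add(53, 96), C) = Mul(Add(53, 96), 63) = Mul(149, 63) = 9387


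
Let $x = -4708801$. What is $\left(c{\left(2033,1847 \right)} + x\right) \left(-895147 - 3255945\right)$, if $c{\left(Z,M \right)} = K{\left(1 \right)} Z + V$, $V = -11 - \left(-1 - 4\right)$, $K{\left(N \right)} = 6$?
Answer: $19496056047028$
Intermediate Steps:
$V = -6$ ($V = -11 - -5 = -11 + 5 = -6$)
$c{\left(Z,M \right)} = -6 + 6 Z$ ($c{\left(Z,M \right)} = 6 Z - 6 = -6 + 6 Z$)
$\left(c{\left(2033,1847 \right)} + x\right) \left(-895147 - 3255945\right) = \left(\left(-6 + 6 \cdot 2033\right) - 4708801\right) \left(-895147 - 3255945\right) = \left(\left(-6 + 12198\right) - 4708801\right) \left(-4151092\right) = \left(12192 - 4708801\right) \left(-4151092\right) = \left(-4696609\right) \left(-4151092\right) = 19496056047028$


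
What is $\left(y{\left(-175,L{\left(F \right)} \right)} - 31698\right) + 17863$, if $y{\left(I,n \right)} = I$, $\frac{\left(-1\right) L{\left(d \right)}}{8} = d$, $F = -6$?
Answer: $-14010$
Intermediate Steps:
$L{\left(d \right)} = - 8 d$
$\left(y{\left(-175,L{\left(F \right)} \right)} - 31698\right) + 17863 = \left(-175 - 31698\right) + 17863 = -31873 + 17863 = -14010$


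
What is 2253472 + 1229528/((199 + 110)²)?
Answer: 215164989560/95481 ≈ 2.2535e+6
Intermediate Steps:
2253472 + 1229528/((199 + 110)²) = 2253472 + 1229528/(309²) = 2253472 + 1229528/95481 = 215164989560/95481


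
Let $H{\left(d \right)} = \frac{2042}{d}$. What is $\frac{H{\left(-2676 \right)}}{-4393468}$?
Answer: $\frac{1021}{5878460184} \approx 1.7368 \cdot 10^{-7}$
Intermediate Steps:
$\frac{H{\left(-2676 \right)}}{-4393468} = \frac{2042 \frac{1}{-2676}}{-4393468} = 2042 \left(- \frac{1}{2676}\right) \left(- \frac{1}{4393468}\right) = \left(- \frac{1021}{1338}\right) \left(- \frac{1}{4393468}\right) = \frac{1021}{5878460184}$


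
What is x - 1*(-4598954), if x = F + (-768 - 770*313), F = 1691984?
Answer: 6049160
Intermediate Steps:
x = 1450206 (x = 1691984 + (-768 - 770*313) = 1691984 + (-768 - 241010) = 1691984 - 241778 = 1450206)
x - 1*(-4598954) = 1450206 - 1*(-4598954) = 1450206 + 4598954 = 6049160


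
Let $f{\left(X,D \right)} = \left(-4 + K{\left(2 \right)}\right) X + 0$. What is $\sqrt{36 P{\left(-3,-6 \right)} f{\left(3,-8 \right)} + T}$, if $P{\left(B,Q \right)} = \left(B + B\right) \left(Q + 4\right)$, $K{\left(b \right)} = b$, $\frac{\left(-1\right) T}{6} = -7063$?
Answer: $\sqrt{39786} \approx 199.46$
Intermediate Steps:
$T = 42378$ ($T = \left(-6\right) \left(-7063\right) = 42378$)
$P{\left(B,Q \right)} = 2 B \left(4 + Q\right)$
$f{\left(X,D \right)} = - 2 X$ ($f{\left(X,D \right)} = \left(-4 + 2\right) X + 0 = - 2 X + 0 = - 2 X$)
$\sqrt{36 P{\left(-3,-6 \right)} f{\left(3,-8 \right)} + T} = \sqrt{36 \cdot 2 \left(-3\right) \left(4 - 6\right) \left(\left(-2\right) 3\right) + 42378} = \sqrt{36 \cdot 2 \left(-3\right) \left(-2\right) \left(-6\right) + 42378} = \sqrt{36 \cdot 12 \left(-6\right) + 42378} = \sqrt{432 \left(-6\right) + 42378} = \sqrt{-2592 + 42378} = \sqrt{39786}$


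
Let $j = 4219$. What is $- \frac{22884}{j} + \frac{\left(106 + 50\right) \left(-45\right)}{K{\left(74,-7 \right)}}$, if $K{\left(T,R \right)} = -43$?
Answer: $\frac{28633368}{181417} \approx 157.83$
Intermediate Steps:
$- \frac{22884}{j} + \frac{\left(106 + 50\right) \left(-45\right)}{K{\left(74,-7 \right)}} = - \frac{22884}{4219} + \frac{\left(106 + 50\right) \left(-45\right)}{-43} = \left(-22884\right) \frac{1}{4219} + 156 \left(-45\right) \left(- \frac{1}{43}\right) = - \frac{22884}{4219} - - \frac{7020}{43} = - \frac{22884}{4219} + \frac{7020}{43} = \frac{28633368}{181417}$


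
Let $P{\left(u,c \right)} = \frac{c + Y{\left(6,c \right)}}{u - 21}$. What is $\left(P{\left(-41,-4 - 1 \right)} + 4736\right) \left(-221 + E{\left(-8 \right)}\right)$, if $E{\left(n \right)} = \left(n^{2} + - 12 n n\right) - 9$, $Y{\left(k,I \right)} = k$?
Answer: $- \frac{137125677}{31} \approx -4.4234 \cdot 10^{6}$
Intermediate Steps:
$P{\left(u,c \right)} = \frac{6 + c}{-21 + u}$ ($P{\left(u,c \right)} = \frac{c + 6}{u - 21} = \frac{6 + c}{-21 + u}$)
$E{\left(n \right)} = -9 - 11 n^{2}$ ($E{\left(n \right)} = \left(n^{2} - 12 n^{2}\right) - 9 = - 11 n^{2} - 9 = -9 - 11 n^{2}$)
$\left(P{\left(-41,-4 - 1 \right)} + 4736\right) \left(-221 + E{\left(-8 \right)}\right) = \left(\frac{6 - 5}{-21 - 41} + 4736\right) \left(-221 - \left(9 + 11 \left(-8\right)^{2}\right)\right) = \left(\frac{6 - 5}{-62} + 4736\right) \left(-221 - 713\right) = \left(- \frac{6 - 5}{62} + 4736\right) \left(-221 - 713\right) = \left(\left(- \frac{1}{62}\right) 1 + 4736\right) \left(-221 - 713\right) = \left(- \frac{1}{62} + 4736\right) \left(-934\right) = \frac{293631}{62} \left(-934\right) = - \frac{137125677}{31}$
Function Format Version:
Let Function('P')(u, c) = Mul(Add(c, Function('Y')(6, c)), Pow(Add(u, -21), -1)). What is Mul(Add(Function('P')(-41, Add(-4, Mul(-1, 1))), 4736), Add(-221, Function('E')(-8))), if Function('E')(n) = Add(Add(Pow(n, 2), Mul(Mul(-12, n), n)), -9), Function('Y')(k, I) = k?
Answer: Rational(-137125677, 31) ≈ -4.4234e+6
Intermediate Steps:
Function('P')(u, c) = Mul(Pow(Add(-21, u), -1), Add(6, c)) (Function('P')(u, c) = Mul(Add(c, 6), Pow(Add(u, -21), -1)) = Mul(Add(6, c), Pow(Add(-21, u), -1)) = Mul(Pow(Add(-21, u), -1), Add(6, c)))
Function('E')(n) = Add(-9, Mul(-11, Pow(n, 2))) (Function('E')(n) = Add(Add(Pow(n, 2), Mul(-12, Pow(n, 2))), -9) = Add(Mul(-11, Pow(n, 2)), -9) = Add(-9, Mul(-11, Pow(n, 2))))
Mul(Add(Function('P')(-41, Add(-4, Mul(-1, 1))), 4736), Add(-221, Function('E')(-8))) = Mul(Add(Mul(Pow(Add(-21, -41), -1), Add(6, Add(-4, Mul(-1, 1)))), 4736), Add(-221, Add(-9, Mul(-11, Pow(-8, 2))))) = Mul(Add(Mul(Pow(-62, -1), Add(6, Add(-4, -1))), 4736), Add(-221, Add(-9, Mul(-11, 64)))) = Mul(Add(Mul(Rational(-1, 62), Add(6, -5)), 4736), Add(-221, Add(-9, -704))) = Mul(Add(Mul(Rational(-1, 62), 1), 4736), Add(-221, -713)) = Mul(Add(Rational(-1, 62), 4736), -934) = Mul(Rational(293631, 62), -934) = Rational(-137125677, 31)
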